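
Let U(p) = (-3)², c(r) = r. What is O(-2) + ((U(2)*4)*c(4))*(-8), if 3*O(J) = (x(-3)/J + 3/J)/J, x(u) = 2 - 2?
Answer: -4607/4 ≈ -1151.8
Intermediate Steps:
U(p) = 9
x(u) = 0
O(J) = J⁻² (O(J) = ((0/J + 3/J)/J)/3 = ((0 + 3/J)/J)/3 = ((3/J)/J)/3 = (3/J²)/3 = J⁻²)
O(-2) + ((U(2)*4)*c(4))*(-8) = (-2)⁻² + ((9*4)*4)*(-8) = ¼ + (36*4)*(-8) = ¼ + 144*(-8) = ¼ - 1152 = -4607/4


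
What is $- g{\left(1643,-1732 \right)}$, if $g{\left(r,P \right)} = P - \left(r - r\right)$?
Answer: $1732$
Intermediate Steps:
$g{\left(r,P \right)} = P$ ($g{\left(r,P \right)} = P - 0 = P + 0 = P$)
$- g{\left(1643,-1732 \right)} = \left(-1\right) \left(-1732\right) = 1732$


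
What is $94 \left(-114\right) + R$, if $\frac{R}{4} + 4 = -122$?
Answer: $-11220$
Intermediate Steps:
$R = -504$ ($R = -16 + 4 \left(-122\right) = -16 - 488 = -504$)
$94 \left(-114\right) + R = 94 \left(-114\right) - 504 = -10716 - 504 = -11220$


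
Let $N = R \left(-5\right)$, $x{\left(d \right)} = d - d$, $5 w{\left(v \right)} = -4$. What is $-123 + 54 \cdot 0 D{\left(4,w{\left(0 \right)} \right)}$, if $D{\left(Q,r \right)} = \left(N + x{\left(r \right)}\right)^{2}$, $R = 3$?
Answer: $-123$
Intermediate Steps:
$w{\left(v \right)} = - \frac{4}{5}$ ($w{\left(v \right)} = \frac{1}{5} \left(-4\right) = - \frac{4}{5}$)
$x{\left(d \right)} = 0$
$N = -15$ ($N = 3 \left(-5\right) = -15$)
$D{\left(Q,r \right)} = 225$ ($D{\left(Q,r \right)} = \left(-15 + 0\right)^{2} = \left(-15\right)^{2} = 225$)
$-123 + 54 \cdot 0 D{\left(4,w{\left(0 \right)} \right)} = -123 + 54 \cdot 0 \cdot 225 = -123 + 54 \cdot 0 = -123 + 0 = -123$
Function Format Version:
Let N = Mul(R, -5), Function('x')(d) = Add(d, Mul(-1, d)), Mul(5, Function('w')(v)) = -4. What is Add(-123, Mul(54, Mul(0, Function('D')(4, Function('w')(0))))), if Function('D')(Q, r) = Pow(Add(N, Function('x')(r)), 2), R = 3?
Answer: -123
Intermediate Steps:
Function('w')(v) = Rational(-4, 5) (Function('w')(v) = Mul(Rational(1, 5), -4) = Rational(-4, 5))
Function('x')(d) = 0
N = -15 (N = Mul(3, -5) = -15)
Function('D')(Q, r) = 225 (Function('D')(Q, r) = Pow(Add(-15, 0), 2) = Pow(-15, 2) = 225)
Add(-123, Mul(54, Mul(0, Function('D')(4, Function('w')(0))))) = Add(-123, Mul(54, Mul(0, 225))) = Add(-123, Mul(54, 0)) = Add(-123, 0) = -123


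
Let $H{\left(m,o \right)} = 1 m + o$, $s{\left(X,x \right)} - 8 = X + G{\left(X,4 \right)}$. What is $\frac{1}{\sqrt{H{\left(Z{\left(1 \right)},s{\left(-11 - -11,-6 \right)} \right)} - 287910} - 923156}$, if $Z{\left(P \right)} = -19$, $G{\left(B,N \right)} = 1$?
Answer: $- \frac{230789}{213054322064} - \frac{i \sqrt{17995}}{213054322064} \approx -1.0832 \cdot 10^{-6} - 6.2963 \cdot 10^{-10} i$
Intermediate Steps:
$s{\left(X,x \right)} = 9 + X$ ($s{\left(X,x \right)} = 8 + \left(X + 1\right) = 8 + \left(1 + X\right) = 9 + X$)
$H{\left(m,o \right)} = m + o$
$\frac{1}{\sqrt{H{\left(Z{\left(1 \right)},s{\left(-11 - -11,-6 \right)} \right)} - 287910} - 923156} = \frac{1}{\sqrt{\left(-19 + \left(9 - 0\right)\right) - 287910} - 923156} = \frac{1}{\sqrt{\left(-19 + \left(9 + \left(-11 + 11\right)\right)\right) - 287910} - 923156} = \frac{1}{\sqrt{\left(-19 + \left(9 + 0\right)\right) - 287910} - 923156} = \frac{1}{\sqrt{\left(-19 + 9\right) - 287910} - 923156} = \frac{1}{\sqrt{-10 - 287910} - 923156} = \frac{1}{\sqrt{-287920} - 923156} = \frac{1}{4 i \sqrt{17995} - 923156} = \frac{1}{-923156 + 4 i \sqrt{17995}}$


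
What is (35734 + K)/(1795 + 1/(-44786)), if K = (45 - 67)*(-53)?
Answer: 1652603400/80390869 ≈ 20.557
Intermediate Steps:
K = 1166 (K = -22*(-53) = 1166)
(35734 + K)/(1795 + 1/(-44786)) = (35734 + 1166)/(1795 + 1/(-44786)) = 36900/(1795 - 1/44786) = 36900/(80390869/44786) = 36900*(44786/80390869) = 1652603400/80390869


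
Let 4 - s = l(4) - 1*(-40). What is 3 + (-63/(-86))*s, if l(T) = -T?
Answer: -879/43 ≈ -20.442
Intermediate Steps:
s = -32 (s = 4 - (-1*4 - 1*(-40)) = 4 - (-4 + 40) = 4 - 1*36 = 4 - 36 = -32)
3 + (-63/(-86))*s = 3 - 63/(-86)*(-32) = 3 - 63*(-1/86)*(-32) = 3 + (63/86)*(-32) = 3 - 1008/43 = -879/43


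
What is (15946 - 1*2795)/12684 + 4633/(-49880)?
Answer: 149301727/158169480 ≈ 0.94394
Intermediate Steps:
(15946 - 1*2795)/12684 + 4633/(-49880) = (15946 - 2795)*(1/12684) + 4633*(-1/49880) = 13151*(1/12684) - 4633/49880 = 13151/12684 - 4633/49880 = 149301727/158169480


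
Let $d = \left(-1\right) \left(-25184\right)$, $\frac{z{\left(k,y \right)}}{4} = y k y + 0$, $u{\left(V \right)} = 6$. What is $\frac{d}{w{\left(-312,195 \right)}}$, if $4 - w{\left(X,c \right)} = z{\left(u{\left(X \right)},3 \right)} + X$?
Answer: $\frac{6296}{25} \approx 251.84$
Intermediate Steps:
$z{\left(k,y \right)} = 4 k y^{2}$ ($z{\left(k,y \right)} = 4 \left(y k y + 0\right) = 4 \left(k y y + 0\right) = 4 \left(k y^{2} + 0\right) = 4 k y^{2}$)
$w{\left(X,c \right)} = -212 - X$ ($w{\left(X,c \right)} = 4 - \left(4 \cdot 6 \cdot 3^{2} + X\right) = 4 - \left(4 \cdot 6 \cdot 9 + X\right) = 4 - \left(216 + X\right) = -212 - X$)
$d = 25184$
$\frac{d}{w{\left(-312,195 \right)}} = \frac{25184}{-212 - -312} = \frac{25184}{-212 + 312} = \frac{25184}{100} = 25184 \cdot \frac{1}{100} = \frac{6296}{25}$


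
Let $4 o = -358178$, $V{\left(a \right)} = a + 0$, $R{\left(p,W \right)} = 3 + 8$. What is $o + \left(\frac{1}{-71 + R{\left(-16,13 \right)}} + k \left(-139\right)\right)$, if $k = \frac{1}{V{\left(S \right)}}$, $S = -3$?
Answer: $- \frac{5369891}{60} \approx -89498.0$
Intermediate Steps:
$R{\left(p,W \right)} = 11$
$V{\left(a \right)} = a$
$o = - \frac{179089}{2}$ ($o = \frac{1}{4} \left(-358178\right) = - \frac{179089}{2} \approx -89545.0$)
$k = - \frac{1}{3}$ ($k = \frac{1}{-3} = - \frac{1}{3} \approx -0.33333$)
$o + \left(\frac{1}{-71 + R{\left(-16,13 \right)}} + k \left(-139\right)\right) = - \frac{179089}{2} + \left(\frac{1}{-71 + 11} - - \frac{139}{3}\right) = - \frac{179089}{2} + \left(\frac{1}{-60} + \frac{139}{3}\right) = - \frac{179089}{2} + \left(- \frac{1}{60} + \frac{139}{3}\right) = - \frac{179089}{2} + \frac{2779}{60} = - \frac{5369891}{60}$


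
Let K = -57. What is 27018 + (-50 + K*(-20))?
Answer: 28108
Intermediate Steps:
27018 + (-50 + K*(-20)) = 27018 + (-50 - 57*(-20)) = 27018 + (-50 + 1140) = 27018 + 1090 = 28108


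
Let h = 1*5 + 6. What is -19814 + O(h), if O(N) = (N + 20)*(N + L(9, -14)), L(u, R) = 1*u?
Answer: -19194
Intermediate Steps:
L(u, R) = u
h = 11 (h = 5 + 6 = 11)
O(N) = (9 + N)*(20 + N) (O(N) = (N + 20)*(N + 9) = (20 + N)*(9 + N) = (9 + N)*(20 + N))
-19814 + O(h) = -19814 + (180 + 11² + 29*11) = -19814 + (180 + 121 + 319) = -19814 + 620 = -19194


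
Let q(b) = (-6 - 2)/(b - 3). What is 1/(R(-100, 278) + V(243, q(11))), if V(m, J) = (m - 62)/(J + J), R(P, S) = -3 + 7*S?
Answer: 2/3705 ≈ 0.00053981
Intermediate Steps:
q(b) = -8/(-3 + b)
V(m, J) = (-62 + m)/(2*J) (V(m, J) = (-62 + m)/((2*J)) = (-62 + m)*(1/(2*J)) = (-62 + m)/(2*J))
1/(R(-100, 278) + V(243, q(11))) = 1/((-3 + 7*278) + (-62 + 243)/(2*((-8/(-3 + 11))))) = 1/((-3 + 1946) + (½)*181/(-8/8)) = 1/(1943 + (½)*181/(-8*⅛)) = 1/(1943 + (½)*181/(-1)) = 1/(1943 + (½)*(-1)*181) = 1/(1943 - 181/2) = 1/(3705/2) = 2/3705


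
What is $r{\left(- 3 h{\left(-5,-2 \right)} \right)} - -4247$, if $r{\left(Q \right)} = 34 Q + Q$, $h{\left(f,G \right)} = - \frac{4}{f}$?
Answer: $4163$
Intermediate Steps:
$r{\left(Q \right)} = 35 Q$
$r{\left(- 3 h{\left(-5,-2 \right)} \right)} - -4247 = 35 \left(- 3 \left(- \frac{4}{-5}\right)\right) - -4247 = 35 \left(- 3 \left(\left(-4\right) \left(- \frac{1}{5}\right)\right)\right) + 4247 = 35 \left(\left(-3\right) \frac{4}{5}\right) + 4247 = 35 \left(- \frac{12}{5}\right) + 4247 = -84 + 4247 = 4163$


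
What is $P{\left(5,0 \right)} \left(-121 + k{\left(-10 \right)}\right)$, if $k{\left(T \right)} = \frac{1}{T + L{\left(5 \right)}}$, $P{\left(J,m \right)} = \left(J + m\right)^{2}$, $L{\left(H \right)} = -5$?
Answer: $- \frac{9080}{3} \approx -3026.7$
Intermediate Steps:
$k{\left(T \right)} = \frac{1}{-5 + T}$ ($k{\left(T \right)} = \frac{1}{T - 5} = \frac{1}{-5 + T}$)
$P{\left(5,0 \right)} \left(-121 + k{\left(-10 \right)}\right) = \left(5 + 0\right)^{2} \left(-121 + \frac{1}{-5 - 10}\right) = 5^{2} \left(-121 + \frac{1}{-15}\right) = 25 \left(-121 - \frac{1}{15}\right) = 25 \left(- \frac{1816}{15}\right) = - \frac{9080}{3}$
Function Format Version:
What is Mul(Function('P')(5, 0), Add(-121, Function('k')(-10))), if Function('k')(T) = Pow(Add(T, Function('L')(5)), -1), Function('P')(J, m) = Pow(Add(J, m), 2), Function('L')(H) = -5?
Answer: Rational(-9080, 3) ≈ -3026.7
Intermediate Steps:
Function('k')(T) = Pow(Add(-5, T), -1) (Function('k')(T) = Pow(Add(T, -5), -1) = Pow(Add(-5, T), -1))
Mul(Function('P')(5, 0), Add(-121, Function('k')(-10))) = Mul(Pow(Add(5, 0), 2), Add(-121, Pow(Add(-5, -10), -1))) = Mul(Pow(5, 2), Add(-121, Pow(-15, -1))) = Mul(25, Add(-121, Rational(-1, 15))) = Mul(25, Rational(-1816, 15)) = Rational(-9080, 3)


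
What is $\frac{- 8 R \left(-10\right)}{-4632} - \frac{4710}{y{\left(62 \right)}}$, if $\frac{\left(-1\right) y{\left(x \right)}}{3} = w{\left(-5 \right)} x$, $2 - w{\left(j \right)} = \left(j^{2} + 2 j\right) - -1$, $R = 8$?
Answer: $- \frac{489235}{251286} \approx -1.9469$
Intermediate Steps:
$w{\left(j \right)} = 1 - j^{2} - 2 j$ ($w{\left(j \right)} = 2 - \left(\left(j^{2} + 2 j\right) - -1\right) = 2 - \left(\left(j^{2} + 2 j\right) + 1\right) = 2 - \left(1 + j^{2} + 2 j\right) = 1 - j^{2} - 2 j$)
$y{\left(x \right)} = 42 x$ ($y{\left(x \right)} = - 3 \left(1 - \left(-5\right)^{2} - -10\right) x = - 3 \left(1 - 25 + 10\right) x = - 3 \left(- 14 x\right) = 42 x$)
$\frac{- 8 R \left(-10\right)}{-4632} - \frac{4710}{y{\left(62 \right)}} = \frac{\left(-8\right) 8 \left(-10\right)}{-4632} - \frac{4710}{42 \cdot 62} = \left(-64\right) \left(-10\right) \left(- \frac{1}{4632}\right) - \frac{4710}{2604} = 640 \left(- \frac{1}{4632}\right) - \frac{785}{434} = - \frac{80}{579} - \frac{785}{434} = - \frac{489235}{251286}$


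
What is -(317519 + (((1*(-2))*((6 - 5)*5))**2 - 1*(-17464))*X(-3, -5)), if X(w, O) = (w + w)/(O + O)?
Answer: -1640287/5 ≈ -3.2806e+5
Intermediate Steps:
X(w, O) = w/O (X(w, O) = (2*w)/((2*O)) = (2*w)*(1/(2*O)) = w/O)
-(317519 + (((1*(-2))*((6 - 5)*5))**2 - 1*(-17464))*X(-3, -5)) = -(317519 + (((1*(-2))*((6 - 5)*5))**2 - 1*(-17464))*(-3/(-5))) = -(317519 + ((-2*5)**2 + 17464)*(-3*(-1/5))) = -(317519 + ((-2*5)**2 + 17464)*(3/5)) = -(317519 + ((-10)**2 + 17464)*(3/5)) = -(317519 + (100 + 17464)*(3/5)) = -(317519 + 17564*(3/5)) = -(317519 + 52692/5) = -1*1640287/5 = -1640287/5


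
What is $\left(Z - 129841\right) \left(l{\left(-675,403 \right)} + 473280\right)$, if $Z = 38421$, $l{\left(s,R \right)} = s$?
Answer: $-43205549100$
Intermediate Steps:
$\left(Z - 129841\right) \left(l{\left(-675,403 \right)} + 473280\right) = \left(38421 - 129841\right) \left(-675 + 473280\right) = \left(-91420\right) 472605 = -43205549100$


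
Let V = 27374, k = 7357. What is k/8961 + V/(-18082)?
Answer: -56134570/81016401 ≈ -0.69288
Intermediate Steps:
k/8961 + V/(-18082) = 7357/8961 + 27374/(-18082) = 7357*(1/8961) + 27374*(-1/18082) = 7357/8961 - 13687/9041 = -56134570/81016401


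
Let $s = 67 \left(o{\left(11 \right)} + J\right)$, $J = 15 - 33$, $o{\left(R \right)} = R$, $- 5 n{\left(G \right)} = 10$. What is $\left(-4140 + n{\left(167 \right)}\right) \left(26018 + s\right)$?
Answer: $-105823958$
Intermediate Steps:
$n{\left(G \right)} = -2$ ($n{\left(G \right)} = \left(- \frac{1}{5}\right) 10 = -2$)
$J = -18$ ($J = 15 - 33 = -18$)
$s = -469$ ($s = 67 \left(11 - 18\right) = 67 \left(-7\right) = -469$)
$\left(-4140 + n{\left(167 \right)}\right) \left(26018 + s\right) = \left(-4140 - 2\right) \left(26018 - 469\right) = \left(-4142\right) 25549 = -105823958$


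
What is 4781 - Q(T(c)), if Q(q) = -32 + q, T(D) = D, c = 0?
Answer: 4813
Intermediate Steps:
4781 - Q(T(c)) = 4781 - (-32 + 0) = 4781 - 1*(-32) = 4781 + 32 = 4813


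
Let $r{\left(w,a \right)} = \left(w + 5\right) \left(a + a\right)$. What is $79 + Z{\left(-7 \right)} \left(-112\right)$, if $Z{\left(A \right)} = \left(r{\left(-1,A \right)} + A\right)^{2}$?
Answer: $-444449$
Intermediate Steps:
$r{\left(w,a \right)} = 2 a \left(5 + w\right)$ ($r{\left(w,a \right)} = \left(5 + w\right) 2 a = 2 a \left(5 + w\right)$)
$Z{\left(A \right)} = 81 A^{2}$ ($Z{\left(A \right)} = \left(2 A \left(5 - 1\right) + A\right)^{2} = \left(2 A 4 + A\right)^{2} = \left(8 A + A\right)^{2} = \left(9 A\right)^{2} = 81 A^{2}$)
$79 + Z{\left(-7 \right)} \left(-112\right) = 79 + 81 \left(-7\right)^{2} \left(-112\right) = 79 + 81 \cdot 49 \left(-112\right) = 79 + 3969 \left(-112\right) = 79 - 444528 = -444449$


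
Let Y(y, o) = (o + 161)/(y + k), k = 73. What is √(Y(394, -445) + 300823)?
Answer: √65606054619/467 ≈ 548.47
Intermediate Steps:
Y(y, o) = (161 + o)/(73 + y) (Y(y, o) = (o + 161)/(y + 73) = (161 + o)/(73 + y))
√(Y(394, -445) + 300823) = √((161 - 445)/(73 + 394) + 300823) = √(-284/467 + 300823) = √(140484057/467) = √65606054619/467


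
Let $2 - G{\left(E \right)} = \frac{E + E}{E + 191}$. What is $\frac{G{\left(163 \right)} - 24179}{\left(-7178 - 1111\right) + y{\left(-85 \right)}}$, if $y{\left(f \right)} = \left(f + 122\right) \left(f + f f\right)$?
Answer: $- \frac{4279492}{45292707} \approx -0.094485$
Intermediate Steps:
$G{\left(E \right)} = 2 - \frac{2 E}{191 + E}$ ($G{\left(E \right)} = 2 - \frac{E + E}{E + 191} = 2 - \frac{2 E}{191 + E}$)
$y{\left(f \right)} = \left(122 + f\right) \left(f + f^{2}\right)$
$\frac{G{\left(163 \right)} - 24179}{\left(-7178 - 1111\right) + y{\left(-85 \right)}} = \frac{\frac{382}{191 + 163} - 24179}{\left(-7178 - 1111\right) - 85 \left(122 + \left(-85\right)^{2} + 123 \left(-85\right)\right)} = \frac{\frac{382}{354} - 24179}{-8289 - 85 \left(122 + 7225 - 10455\right)} = \frac{382 \cdot \frac{1}{354} - 24179}{-8289 - -264180} = \frac{\frac{191}{177} - 24179}{-8289 + 264180} = - \frac{4279492}{177 \cdot 255891} = \left(- \frac{4279492}{177}\right) \frac{1}{255891} = - \frac{4279492}{45292707}$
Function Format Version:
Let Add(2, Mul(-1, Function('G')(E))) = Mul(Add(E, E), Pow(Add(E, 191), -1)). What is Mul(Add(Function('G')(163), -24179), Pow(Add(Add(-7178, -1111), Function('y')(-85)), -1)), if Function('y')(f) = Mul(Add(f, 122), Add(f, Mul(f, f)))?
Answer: Rational(-4279492, 45292707) ≈ -0.094485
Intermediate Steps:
Function('G')(E) = Add(2, Mul(-2, E, Pow(Add(191, E), -1))) (Function('G')(E) = Add(2, Mul(-1, Mul(Add(E, E), Pow(Add(E, 191), -1)))) = Add(2, Mul(-1, Mul(Mul(2, E), Pow(Add(191, E), -1)))) = Add(2, Mul(-1, Mul(2, E, Pow(Add(191, E), -1)))) = Add(2, Mul(-2, E, Pow(Add(191, E), -1))))
Function('y')(f) = Mul(Add(122, f), Add(f, Pow(f, 2)))
Mul(Add(Function('G')(163), -24179), Pow(Add(Add(-7178, -1111), Function('y')(-85)), -1)) = Mul(Add(Mul(382, Pow(Add(191, 163), -1)), -24179), Pow(Add(Add(-7178, -1111), Mul(-85, Add(122, Pow(-85, 2), Mul(123, -85)))), -1)) = Mul(Add(Mul(382, Pow(354, -1)), -24179), Pow(Add(-8289, Mul(-85, Add(122, 7225, -10455))), -1)) = Mul(Add(Mul(382, Rational(1, 354)), -24179), Pow(Add(-8289, Mul(-85, -3108)), -1)) = Mul(Add(Rational(191, 177), -24179), Pow(Add(-8289, 264180), -1)) = Mul(Rational(-4279492, 177), Pow(255891, -1)) = Mul(Rational(-4279492, 177), Rational(1, 255891)) = Rational(-4279492, 45292707)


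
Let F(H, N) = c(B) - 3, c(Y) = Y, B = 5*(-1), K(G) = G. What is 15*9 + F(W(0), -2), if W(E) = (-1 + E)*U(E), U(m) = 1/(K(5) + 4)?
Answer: 127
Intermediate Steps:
B = -5
U(m) = 1/9 (U(m) = 1/(5 + 4) = 1/9)
W(E) = -1/9 + E/9 (W(E) = (-1 + E)*(1/9) = -1/9 + E/9)
F(H, N) = -8 (F(H, N) = -5 - 3 = -8)
15*9 + F(W(0), -2) = 15*9 - 8 = 135 - 8 = 127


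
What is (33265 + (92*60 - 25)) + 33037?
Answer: 71797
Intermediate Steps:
(33265 + (92*60 - 25)) + 33037 = (33265 + (5520 - 25)) + 33037 = (33265 + 5495) + 33037 = 38760 + 33037 = 71797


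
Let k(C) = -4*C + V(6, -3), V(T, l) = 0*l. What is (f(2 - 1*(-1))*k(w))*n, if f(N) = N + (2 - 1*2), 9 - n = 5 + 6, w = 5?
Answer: 120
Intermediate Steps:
V(T, l) = 0
n = -2 (n = 9 - (5 + 6) = 9 - 1*11 = 9 - 11 = -2)
k(C) = -4*C (k(C) = -4*C + 0 = -4*C)
f(N) = N (f(N) = N + (2 - 2) = N + 0 = N)
(f(2 - 1*(-1))*k(w))*n = ((2 - 1*(-1))*(-4*5))*(-2) = ((2 + 1)*(-20))*(-2) = (3*(-20))*(-2) = -60*(-2) = 120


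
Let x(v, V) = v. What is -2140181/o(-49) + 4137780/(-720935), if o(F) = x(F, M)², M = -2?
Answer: -310573239803/346192987 ≈ -897.11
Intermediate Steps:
o(F) = F²
-2140181/o(-49) + 4137780/(-720935) = -2140181/((-49)²) + 4137780/(-720935) = -2140181/2401 + 4137780*(-1/720935) = -2140181*1/2401 - 827556/144187 = -2140181/2401 - 827556/144187 = -310573239803/346192987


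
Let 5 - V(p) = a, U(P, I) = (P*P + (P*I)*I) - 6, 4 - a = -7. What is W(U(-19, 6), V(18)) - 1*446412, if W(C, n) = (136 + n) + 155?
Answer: -446127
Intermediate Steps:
a = 11 (a = 4 - 1*(-7) = 4 + 7 = 11)
U(P, I) = -6 + P**2 + P*I**2 (U(P, I) = (P**2 + (I*P)*I) - 6 = (P**2 + P*I**2) - 6 = -6 + P**2 + P*I**2)
V(p) = -6 (V(p) = 5 - 1*11 = 5 - 11 = -6)
W(C, n) = 291 + n
W(U(-19, 6), V(18)) - 1*446412 = (291 - 6) - 1*446412 = 285 - 446412 = -446127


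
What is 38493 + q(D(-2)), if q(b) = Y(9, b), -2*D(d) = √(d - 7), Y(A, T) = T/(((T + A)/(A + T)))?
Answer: 38493 - 3*I/2 ≈ 38493.0 - 1.5*I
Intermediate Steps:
Y(A, T) = T (Y(A, T) = T/(((A + T)/(A + T))) = T/1 = T*1 = T)
D(d) = -√(-7 + d)/2 (D(d) = -√(d - 7)/2 = -√(-7 + d)/2)
q(b) = b
38493 + q(D(-2)) = 38493 - √(-7 - 2)/2 = 38493 - 3*I/2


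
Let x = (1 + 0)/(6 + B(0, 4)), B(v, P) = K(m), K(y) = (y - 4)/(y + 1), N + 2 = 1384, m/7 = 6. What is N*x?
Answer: 29713/148 ≈ 200.76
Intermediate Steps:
m = 42 (m = 7*6 = 42)
N = 1382 (N = -2 + 1384 = 1382)
K(y) = (-4 + y)/(1 + y)
B(v, P) = 38/43 (B(v, P) = (-4 + 42)/(1 + 42) = 38/43)
x = 43/296 (x = (1 + 0)/(6 + 38/43) = 1/(296/43) = 1*(43/296) = 43/296 ≈ 0.14527)
N*x = 1382*(43/296) = 29713/148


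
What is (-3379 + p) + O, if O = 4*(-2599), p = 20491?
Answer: 6716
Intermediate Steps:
O = -10396
(-3379 + p) + O = (-3379 + 20491) - 10396 = 17112 - 10396 = 6716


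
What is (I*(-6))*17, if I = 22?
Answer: -2244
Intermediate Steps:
(I*(-6))*17 = (22*(-6))*17 = -132*17 = -2244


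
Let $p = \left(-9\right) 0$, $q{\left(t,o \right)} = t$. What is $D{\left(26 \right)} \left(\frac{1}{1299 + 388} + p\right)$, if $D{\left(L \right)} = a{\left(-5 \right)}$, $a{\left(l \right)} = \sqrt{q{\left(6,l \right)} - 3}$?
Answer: $\frac{\sqrt{3}}{1687} \approx 0.0010267$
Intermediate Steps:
$a{\left(l \right)} = \sqrt{3}$ ($a{\left(l \right)} = \sqrt{6 - 3} = \sqrt{3}$)
$D{\left(L \right)} = \sqrt{3}$
$p = 0$
$D{\left(26 \right)} \left(\frac{1}{1299 + 388} + p\right) = \sqrt{3} \left(\frac{1}{1299 + 388} + 0\right) = \sqrt{3} \left(\frac{1}{1687} + 0\right) = \sqrt{3} \cdot \frac{1}{1687} = \frac{\sqrt{3}}{1687}$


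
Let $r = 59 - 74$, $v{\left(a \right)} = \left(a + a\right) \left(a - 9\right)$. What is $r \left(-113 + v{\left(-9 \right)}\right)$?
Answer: $-3165$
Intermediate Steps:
$v{\left(a \right)} = 2 a \left(-9 + a\right)$
$r = -15$
$r \left(-113 + v{\left(-9 \right)}\right) = - 15 \left(-113 + 2 \left(-9\right) \left(-9 - 9\right)\right) = - 15 \left(-113 + 2 \left(-9\right) \left(-18\right)\right) = - 15 \left(-113 + 324\right) = \left(-15\right) 211 = -3165$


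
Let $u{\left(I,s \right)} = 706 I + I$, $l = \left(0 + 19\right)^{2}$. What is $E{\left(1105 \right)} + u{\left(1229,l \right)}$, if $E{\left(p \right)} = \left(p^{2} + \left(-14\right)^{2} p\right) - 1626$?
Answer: $2304882$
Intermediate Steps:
$l = 361$ ($l = 19^{2} = 361$)
$u{\left(I,s \right)} = 707 I$
$E{\left(p \right)} = -1626 + p^{2} + 196 p$ ($E{\left(p \right)} = \left(p^{2} + 196 p\right) - 1626 = -1626 + p^{2} + 196 p$)
$E{\left(1105 \right)} + u{\left(1229,l \right)} = \left(-1626 + 1105^{2} + 196 \cdot 1105\right) + 707 \cdot 1229 = \left(-1626 + 1221025 + 216580\right) + 868903 = 1435979 + 868903 = 2304882$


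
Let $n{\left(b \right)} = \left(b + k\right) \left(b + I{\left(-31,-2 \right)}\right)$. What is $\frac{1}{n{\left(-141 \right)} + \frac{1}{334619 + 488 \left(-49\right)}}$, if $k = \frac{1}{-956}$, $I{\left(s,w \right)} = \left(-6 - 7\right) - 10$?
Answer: $\frac{74258973}{1717177230878} \approx 4.3245 \cdot 10^{-5}$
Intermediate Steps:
$I{\left(s,w \right)} = -23$ ($I{\left(s,w \right)} = -13 - 10 = -23$)
$k = - \frac{1}{956} \approx -0.001046$
$n{\left(b \right)} = \left(-23 + b\right) \left(- \frac{1}{956} + b\right)$ ($n{\left(b \right)} = \left(b - \frac{1}{956}\right) \left(b - 23\right) = \left(- \frac{1}{956} + b\right) \left(-23 + b\right) = \left(-23 + b\right) \left(- \frac{1}{956} + b\right)$)
$\frac{1}{n{\left(-141 \right)} + \frac{1}{334619 + 488 \left(-49\right)}} = \frac{1}{\left(\frac{23}{956} + \left(-141\right)^{2} - - \frac{3100449}{956}\right) + \frac{1}{334619 + 488 \left(-49\right)}} = \frac{1}{\left(\frac{23}{956} + 19881 + \frac{3100449}{956}\right) + \frac{1}{334619 - 23912}} = \frac{1}{\frac{5526677}{239} + \frac{1}{310707}} = \frac{1}{\frac{1717177230878}{74258973}} = \frac{74258973}{1717177230878}$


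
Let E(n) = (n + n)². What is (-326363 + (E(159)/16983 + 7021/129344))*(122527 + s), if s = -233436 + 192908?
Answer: -2177200421424064449/81357376 ≈ -2.6761e+10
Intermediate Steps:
s = -40528
E(n) = 4*n² (E(n) = (2*n)² = 4*n²)
(-326363 + (E(159)/16983 + 7021/129344))*(122527 + s) = (-326363 + ((4*159²)/16983 + 7021/129344))*(122527 - 40528) = (-326363 + ((4*25281)*(1/16983) + 7021*(1/129344)))*81999 = (-326363 + (101124*(1/16983) + 7021/129344))*81999 = (-326363 + (11236/1887 + 7021/129344))*81999 = (-326363 + 1466557811/244072128)*81999 = -79654645352653/244072128*81999 = -2177200421424064449/81357376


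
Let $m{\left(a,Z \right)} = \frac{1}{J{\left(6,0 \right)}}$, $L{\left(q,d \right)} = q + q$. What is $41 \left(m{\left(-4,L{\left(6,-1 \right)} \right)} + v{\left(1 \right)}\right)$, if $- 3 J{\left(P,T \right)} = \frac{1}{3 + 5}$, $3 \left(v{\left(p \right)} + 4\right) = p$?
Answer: $- \frac{3403}{3} \approx -1134.3$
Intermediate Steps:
$L{\left(q,d \right)} = 2 q$
$v{\left(p \right)} = -4 + \frac{p}{3}$
$J{\left(P,T \right)} = - \frac{1}{24}$ ($J{\left(P,T \right)} = - \frac{1}{3 \left(3 + 5\right)} = - \frac{1}{3 \cdot 8} = \left(- \frac{1}{3}\right) \frac{1}{8} = - \frac{1}{24}$)
$m{\left(a,Z \right)} = -24$ ($m{\left(a,Z \right)} = \frac{1}{- \frac{1}{24}} = -24$)
$41 \left(m{\left(-4,L{\left(6,-1 \right)} \right)} + v{\left(1 \right)}\right) = 41 \left(-24 + \left(-4 + \frac{1}{3} \cdot 1\right)\right) = 41 \left(-24 + \left(-4 + \frac{1}{3}\right)\right) = 41 \left(-24 - \frac{11}{3}\right) = 41 \left(- \frac{83}{3}\right) = - \frac{3403}{3}$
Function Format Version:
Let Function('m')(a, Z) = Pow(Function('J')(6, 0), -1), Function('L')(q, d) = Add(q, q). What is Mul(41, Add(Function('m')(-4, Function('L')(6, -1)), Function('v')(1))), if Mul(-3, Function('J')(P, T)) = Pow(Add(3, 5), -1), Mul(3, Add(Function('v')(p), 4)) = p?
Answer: Rational(-3403, 3) ≈ -1134.3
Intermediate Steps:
Function('L')(q, d) = Mul(2, q)
Function('v')(p) = Add(-4, Mul(Rational(1, 3), p))
Function('J')(P, T) = Rational(-1, 24) (Function('J')(P, T) = Mul(Rational(-1, 3), Pow(Add(3, 5), -1)) = Mul(Rational(-1, 3), Pow(8, -1)) = Mul(Rational(-1, 3), Rational(1, 8)) = Rational(-1, 24))
Function('m')(a, Z) = -24 (Function('m')(a, Z) = Pow(Rational(-1, 24), -1) = -24)
Mul(41, Add(Function('m')(-4, Function('L')(6, -1)), Function('v')(1))) = Mul(41, Add(-24, Add(-4, Mul(Rational(1, 3), 1)))) = Mul(41, Add(-24, Add(-4, Rational(1, 3)))) = Mul(41, Add(-24, Rational(-11, 3))) = Mul(41, Rational(-83, 3)) = Rational(-3403, 3)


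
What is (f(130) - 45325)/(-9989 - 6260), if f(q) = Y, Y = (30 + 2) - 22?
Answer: 45315/16249 ≈ 2.7888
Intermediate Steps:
Y = 10 (Y = 32 - 22 = 10)
f(q) = 10
(f(130) - 45325)/(-9989 - 6260) = (10 - 45325)/(-9989 - 6260) = -45315/(-16249) = -45315*(-1/16249) = 45315/16249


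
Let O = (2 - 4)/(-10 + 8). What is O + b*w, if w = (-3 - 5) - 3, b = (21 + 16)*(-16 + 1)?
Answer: 6106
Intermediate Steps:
b = -555 (b = 37*(-15) = -555)
w = -11 (w = -8 - 3 = -11)
O = 1 (O = -2/(-2) = -2*(-½) = 1)
O + b*w = 1 - 555*(-11) = 1 + 6105 = 6106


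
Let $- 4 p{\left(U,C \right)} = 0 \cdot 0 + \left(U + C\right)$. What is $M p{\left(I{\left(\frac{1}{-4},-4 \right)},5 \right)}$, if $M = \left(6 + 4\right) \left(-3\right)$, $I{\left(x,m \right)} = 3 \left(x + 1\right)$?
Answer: $\frac{435}{8} \approx 54.375$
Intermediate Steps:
$I{\left(x,m \right)} = 3 + 3 x$ ($I{\left(x,m \right)} = 3 \left(1 + x\right) = 3 + 3 x$)
$M = -30$ ($M = 10 \left(-3\right) = -30$)
$p{\left(U,C \right)} = - \frac{C}{4} - \frac{U}{4}$ ($p{\left(U,C \right)} = - \frac{0 \cdot 0 + \left(U + C\right)}{4} = - \frac{0 + \left(C + U\right)}{4} = - \frac{C + U}{4} = - \frac{C}{4} - \frac{U}{4}$)
$M p{\left(I{\left(\frac{1}{-4},-4 \right)},5 \right)} = - 30 \left(\left(- \frac{1}{4}\right) 5 - \frac{3 + \frac{3}{-4}}{4}\right) = - 30 \left(- \frac{5}{4} - \frac{3 + 3 \left(- \frac{1}{4}\right)}{4}\right) = - 30 \left(- \frac{5}{4} - \frac{3 - \frac{3}{4}}{4}\right) = - 30 \left(- \frac{5}{4} - \frac{9}{16}\right) = \left(-30\right) \left(- \frac{29}{16}\right) = \frac{435}{8}$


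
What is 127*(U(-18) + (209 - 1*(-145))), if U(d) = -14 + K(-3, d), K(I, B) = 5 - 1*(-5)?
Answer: 44450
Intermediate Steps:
K(I, B) = 10 (K(I, B) = 5 + 5 = 10)
U(d) = -4 (U(d) = -14 + 10 = -4)
127*(U(-18) + (209 - 1*(-145))) = 127*(-4 + (209 - 1*(-145))) = 127*(-4 + (209 + 145)) = 127*(-4 + 354) = 127*350 = 44450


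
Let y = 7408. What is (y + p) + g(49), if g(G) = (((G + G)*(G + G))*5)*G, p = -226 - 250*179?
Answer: 2315412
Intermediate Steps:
p = -44976 (p = -226 - 44750 = -44976)
g(G) = 20*G**3 (g(G) = (((2*G)*(2*G))*5)*G = ((4*G**2)*5)*G = (20*G**2)*G = 20*G**3)
(y + p) + g(49) = (7408 - 44976) + 20*49**3 = -37568 + 20*117649 = -37568 + 2352980 = 2315412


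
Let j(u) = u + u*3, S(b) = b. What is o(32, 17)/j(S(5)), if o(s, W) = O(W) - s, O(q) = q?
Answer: -¾ ≈ -0.75000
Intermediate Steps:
j(u) = 4*u (j(u) = u + 3*u = 4*u)
o(s, W) = W - s
o(32, 17)/j(S(5)) = (17 - 1*32)/((4*5)) = (17 - 32)/20 = -15*1/20 = -¾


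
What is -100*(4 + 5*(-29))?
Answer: 14100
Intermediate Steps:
-100*(4 + 5*(-29)) = -100*(4 - 145) = -100*(-141) = 14100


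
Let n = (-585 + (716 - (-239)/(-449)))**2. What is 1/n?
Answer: 201601/3431616400 ≈ 5.8748e-5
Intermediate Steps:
n = 3431616400/201601 (n = (-585 + (716 - (-239)*(-1)/449))**2 = (-585 + (716 - 1*239/449))**2 = (-585 + (716 - 239/449))**2 = (-585 + 321245/449)**2 = (58580/449)**2 = 3431616400/201601 ≈ 17022.)
1/n = 1/(3431616400/201601) = 201601/3431616400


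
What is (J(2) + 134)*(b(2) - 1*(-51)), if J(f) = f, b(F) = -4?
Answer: 6392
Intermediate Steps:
(J(2) + 134)*(b(2) - 1*(-51)) = (2 + 134)*(-4 - 1*(-51)) = 136*(-4 + 51) = 136*47 = 6392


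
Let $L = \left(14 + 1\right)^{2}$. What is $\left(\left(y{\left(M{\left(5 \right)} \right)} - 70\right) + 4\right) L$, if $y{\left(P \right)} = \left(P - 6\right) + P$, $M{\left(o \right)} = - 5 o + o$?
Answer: $-25200$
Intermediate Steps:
$M{\left(o \right)} = - 4 o$
$y{\left(P \right)} = -6 + 2 P$ ($y{\left(P \right)} = \left(P - 6\right) + P = \left(-6 + P\right) + P = -6 + 2 P$)
$L = 225$ ($L = 15^{2} = 225$)
$\left(\left(y{\left(M{\left(5 \right)} \right)} - 70\right) + 4\right) L = \left(\left(\left(-6 + 2 \left(\left(-4\right) 5\right)\right) - 70\right) + 4\right) 225 = \left(\left(\left(-6 + 2 \left(-20\right)\right) - 70\right) + 4\right) 225 = \left(\left(\left(-6 - 40\right) - 70\right) + 4\right) 225 = \left(\left(-46 - 70\right) + 4\right) 225 = \left(-116 + 4\right) 225 = \left(-112\right) 225 = -25200$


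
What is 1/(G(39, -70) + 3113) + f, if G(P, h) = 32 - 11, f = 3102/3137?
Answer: 9724805/9831358 ≈ 0.98916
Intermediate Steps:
f = 3102/3137 (f = 3102*(1/3137) = 3102/3137 ≈ 0.98884)
G(P, h) = 21
1/(G(39, -70) + 3113) + f = 1/(21 + 3113) + 3102/3137 = 1/3134 + 3102/3137 = 9724805/9831358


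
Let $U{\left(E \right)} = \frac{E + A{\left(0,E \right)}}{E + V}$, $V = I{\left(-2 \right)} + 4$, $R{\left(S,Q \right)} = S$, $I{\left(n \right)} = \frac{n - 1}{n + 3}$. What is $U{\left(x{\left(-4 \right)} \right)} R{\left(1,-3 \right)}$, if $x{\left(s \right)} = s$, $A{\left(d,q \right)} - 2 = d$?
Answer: $\frac{2}{3} \approx 0.66667$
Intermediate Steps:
$I{\left(n \right)} = \frac{-1 + n}{3 + n}$
$A{\left(d,q \right)} = 2 + d$
$V = 1$ ($V = \frac{-1 - 2}{3 - 2} + 4 = 1^{-1} \left(-3\right) + 4 = 1 \left(-3\right) + 4 = -3 + 4 = 1$)
$U{\left(E \right)} = \frac{2 + E}{1 + E}$ ($U{\left(E \right)} = \frac{E + \left(2 + 0\right)}{E + 1} = \frac{E + 2}{1 + E} = \frac{2 + E}{1 + E}$)
$U{\left(x{\left(-4 \right)} \right)} R{\left(1,-3 \right)} = \frac{2 - 4}{1 - 4} \cdot 1 = \frac{1}{-3} \left(-2\right) 1 = \left(- \frac{1}{3}\right) \left(-2\right) 1 = \frac{2}{3} \cdot 1 = \frac{2}{3}$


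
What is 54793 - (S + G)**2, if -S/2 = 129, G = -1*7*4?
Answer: -27003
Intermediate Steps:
G = -28 (G = -7*4 = -28)
S = -258 (S = -2*129 = -258)
54793 - (S + G)**2 = 54793 - (-258 - 28)**2 = 54793 - 1*(-286)**2 = 54793 - 1*81796 = 54793 - 81796 = -27003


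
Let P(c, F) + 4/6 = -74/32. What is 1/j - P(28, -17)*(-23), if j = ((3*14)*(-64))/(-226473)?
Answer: 42289/2688 ≈ 15.733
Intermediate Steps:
P(c, F) = -143/48 (P(c, F) = -⅔ - 74/32 = -⅔ - 74*1/32 = -⅔ - 37/16 = -143/48)
j = 896/75491 (j = (42*(-64))*(-1/226473) = -2688*(-1/226473) = 896/75491 ≈ 0.011869)
1/j - P(28, -17)*(-23) = 1/(896/75491) - (-143)*(-23)/48 = 75491/896 - 1*3289/48 = 75491/896 - 3289/48 = 42289/2688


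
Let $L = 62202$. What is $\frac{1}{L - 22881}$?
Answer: $\frac{1}{39321} \approx 2.5432 \cdot 10^{-5}$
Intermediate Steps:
$\frac{1}{L - 22881} = \frac{1}{62202 - 22881} = \frac{1}{39321}$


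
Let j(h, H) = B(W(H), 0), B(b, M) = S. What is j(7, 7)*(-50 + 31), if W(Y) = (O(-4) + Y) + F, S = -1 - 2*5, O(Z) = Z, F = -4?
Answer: 209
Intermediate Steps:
S = -11 (S = -1 - 10 = -11)
W(Y) = -8 + Y (W(Y) = (-4 + Y) - 4 = -8 + Y)
B(b, M) = -11
j(h, H) = -11
j(7, 7)*(-50 + 31) = -11*(-50 + 31) = -11*(-19) = 209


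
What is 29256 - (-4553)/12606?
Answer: 368805689/12606 ≈ 29256.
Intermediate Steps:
29256 - (-4553)/12606 = 29256 - 1*(-4553/12606) = 29256 + 4553/12606 = 368805689/12606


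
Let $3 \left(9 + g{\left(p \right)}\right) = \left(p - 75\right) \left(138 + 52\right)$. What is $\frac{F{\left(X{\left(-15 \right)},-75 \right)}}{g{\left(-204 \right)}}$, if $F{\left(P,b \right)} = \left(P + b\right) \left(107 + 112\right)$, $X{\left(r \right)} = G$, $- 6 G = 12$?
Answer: $\frac{5621}{5893} \approx 0.95384$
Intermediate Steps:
$G = -2$ ($G = \left(- \frac{1}{6}\right) 12 = -2$)
$X{\left(r \right)} = -2$
$F{\left(P,b \right)} = 219 P + 219 b$ ($F{\left(P,b \right)} = \left(P + b\right) 219 = 219 P + 219 b$)
$g{\left(p \right)} = -4759 + \frac{190 p}{3}$ ($g{\left(p \right)} = -9 + \frac{\left(p - 75\right) \left(138 + 52\right)}{3} = -9 + \frac{\left(-75 + p\right) 190}{3} = -9 + \frac{-14250 + 190 p}{3} = -9 + \left(-4750 + \frac{190 p}{3}\right) = -4759 + \frac{190 p}{3}$)
$\frac{F{\left(X{\left(-15 \right)},-75 \right)}}{g{\left(-204 \right)}} = \frac{219 \left(-2\right) + 219 \left(-75\right)}{-4759 + \frac{190}{3} \left(-204\right)} = \frac{-438 - 16425}{-4759 - 12920} = - \frac{16863}{-17679} = \left(-16863\right) \left(- \frac{1}{17679}\right) = \frac{5621}{5893}$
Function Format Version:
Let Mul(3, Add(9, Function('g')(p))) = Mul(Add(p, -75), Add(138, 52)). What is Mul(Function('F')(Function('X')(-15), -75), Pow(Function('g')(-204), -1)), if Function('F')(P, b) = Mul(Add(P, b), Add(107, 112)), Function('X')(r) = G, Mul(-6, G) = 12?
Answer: Rational(5621, 5893) ≈ 0.95384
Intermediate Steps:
G = -2 (G = Mul(Rational(-1, 6), 12) = -2)
Function('X')(r) = -2
Function('F')(P, b) = Add(Mul(219, P), Mul(219, b)) (Function('F')(P, b) = Mul(Add(P, b), 219) = Add(Mul(219, P), Mul(219, b)))
Function('g')(p) = Add(-4759, Mul(Rational(190, 3), p)) (Function('g')(p) = Add(-9, Mul(Rational(1, 3), Mul(Add(p, -75), Add(138, 52)))) = Add(-9, Mul(Rational(1, 3), Mul(Add(-75, p), 190))) = Add(-9, Mul(Rational(1, 3), Add(-14250, Mul(190, p)))) = Add(-9, Add(-4750, Mul(Rational(190, 3), p))) = Add(-4759, Mul(Rational(190, 3), p)))
Mul(Function('F')(Function('X')(-15), -75), Pow(Function('g')(-204), -1)) = Mul(Add(Mul(219, -2), Mul(219, -75)), Pow(Add(-4759, Mul(Rational(190, 3), -204)), -1)) = Mul(Add(-438, -16425), Pow(Add(-4759, -12920), -1)) = Mul(-16863, Pow(-17679, -1)) = Mul(-16863, Rational(-1, 17679)) = Rational(5621, 5893)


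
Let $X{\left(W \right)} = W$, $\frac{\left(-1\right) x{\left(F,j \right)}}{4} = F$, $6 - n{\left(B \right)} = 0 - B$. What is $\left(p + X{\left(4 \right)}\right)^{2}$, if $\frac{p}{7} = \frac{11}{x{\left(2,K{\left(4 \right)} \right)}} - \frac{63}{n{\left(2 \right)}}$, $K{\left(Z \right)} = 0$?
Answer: $\frac{59049}{16} \approx 3690.6$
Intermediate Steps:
$n{\left(B \right)} = 6 + B$ ($n{\left(B \right)} = 6 - \left(0 - B\right) = 6 - - B = 6 + B$)
$x{\left(F,j \right)} = - 4 F$
$p = - \frac{259}{4}$ ($p = 7 \left(\frac{11}{\left(-4\right) 2} - \frac{63}{6 + 2}\right) = 7 \left(\frac{11}{-8} - \frac{63}{8}\right) = 7 \left(11 \left(- \frac{1}{8}\right) - \frac{63}{8}\right) = 7 \left(- \frac{11}{8} - \frac{63}{8}\right) = 7 \left(- \frac{37}{4}\right) = - \frac{259}{4} \approx -64.75$)
$\left(p + X{\left(4 \right)}\right)^{2} = \left(- \frac{259}{4} + 4\right)^{2} = \left(- \frac{243}{4}\right)^{2} = \frac{59049}{16}$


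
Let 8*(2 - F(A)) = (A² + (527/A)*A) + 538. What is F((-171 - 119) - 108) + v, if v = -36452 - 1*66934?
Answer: -986541/8 ≈ -1.2332e+5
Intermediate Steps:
v = -103386 (v = -36452 - 66934 = -103386)
F(A) = -1049/8 - A²/8 (F(A) = 2 - ((A² + (527/A)*A) + 538)/8 = 2 - ((A² + 527) + 538)/8 = 2 - ((527 + A²) + 538)/8 = 2 - (1065 + A²)/8 = 2 + (-1065/8 - A²/8) = -1049/8 - A²/8)
F((-171 - 119) - 108) + v = (-1049/8 - ((-171 - 119) - 108)²/8) - 103386 = (-1049/8 - (-290 - 108)²/8) - 103386 = (-1049/8 - ⅛*(-398)²) - 103386 = (-1049/8 - ⅛*158404) - 103386 = (-1049/8 - 39601/2) - 103386 = -159453/8 - 103386 = -986541/8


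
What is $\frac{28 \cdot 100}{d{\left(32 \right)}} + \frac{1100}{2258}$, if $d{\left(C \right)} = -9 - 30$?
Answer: $- \frac{3139750}{44031} \approx -71.308$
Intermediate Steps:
$d{\left(C \right)} = -39$ ($d{\left(C \right)} = -9 - 30 = -39$)
$\frac{28 \cdot 100}{d{\left(32 \right)}} + \frac{1100}{2258} = \frac{28 \cdot 100}{-39} + \frac{1100}{2258} = 2800 \left(- \frac{1}{39}\right) + 1100 \cdot \frac{1}{2258} = - \frac{2800}{39} + \frac{550}{1129} = - \frac{3139750}{44031}$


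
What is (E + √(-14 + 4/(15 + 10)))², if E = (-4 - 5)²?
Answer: (405 + I*√346)²/25 ≈ 6547.2 + 602.67*I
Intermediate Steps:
E = 81 (E = (-9)² = 81)
(E + √(-14 + 4/(15 + 10)))² = (81 + √(-14 + 4/(15 + 10)))² = (81 + √(-14 + 4/25))² = (81 + √(-346/25))² = (81 + I*√346/5)²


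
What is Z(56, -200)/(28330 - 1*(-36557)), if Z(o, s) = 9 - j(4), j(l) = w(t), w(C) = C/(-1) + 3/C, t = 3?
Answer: 11/64887 ≈ 0.00016953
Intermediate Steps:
w(C) = -C + 3/C (w(C) = C*(-1) + 3/C = -C + 3/C)
j(l) = -2 (j(l) = -1*3 + 3/3 = -3 + 3*(1/3) = -3 + 1 = -2)
Z(o, s) = 11 (Z(o, s) = 9 - 1*(-2) = 9 + 2 = 11)
Z(56, -200)/(28330 - 1*(-36557)) = 11/(28330 - 1*(-36557)) = 11/(28330 + 36557) = 11/64887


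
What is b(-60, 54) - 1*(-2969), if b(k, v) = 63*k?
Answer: -811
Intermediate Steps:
b(-60, 54) - 1*(-2969) = 63*(-60) - 1*(-2969) = -3780 + 2969 = -811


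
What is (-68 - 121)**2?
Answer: 35721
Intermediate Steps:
(-68 - 121)**2 = (-189)**2 = 35721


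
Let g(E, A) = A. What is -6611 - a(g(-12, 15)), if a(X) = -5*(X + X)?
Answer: -6461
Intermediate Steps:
a(X) = -10*X
-6611 - a(g(-12, 15)) = -6611 - (-10)*15 = -6611 - 1*(-150) = -6611 + 150 = -6461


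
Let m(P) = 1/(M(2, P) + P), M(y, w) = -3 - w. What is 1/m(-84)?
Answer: -3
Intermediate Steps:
m(P) = -⅓ (m(P) = 1/((-3 - P) + P) = 1/(-3) = -⅓)
1/m(-84) = 1/(-⅓) = -3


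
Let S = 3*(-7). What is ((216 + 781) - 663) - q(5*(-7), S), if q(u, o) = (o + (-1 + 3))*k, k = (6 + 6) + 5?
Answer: 657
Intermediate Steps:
k = 17 (k = 12 + 5 = 17)
S = -21
q(u, o) = 34 + 17*o (q(u, o) = (o + (-1 + 3))*17 = (o + 2)*17 = (2 + o)*17 = 34 + 17*o)
((216 + 781) - 663) - q(5*(-7), S) = ((216 + 781) - 663) - (34 + 17*(-21)) = (997 - 663) - (34 - 357) = 334 - 1*(-323) = 334 + 323 = 657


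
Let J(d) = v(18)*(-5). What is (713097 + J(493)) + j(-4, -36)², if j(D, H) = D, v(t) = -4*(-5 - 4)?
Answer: 712933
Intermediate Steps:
v(t) = 36 (v(t) = -4*(-9) = 36)
J(d) = -180 (J(d) = 36*(-5) = -180)
(713097 + J(493)) + j(-4, -36)² = (713097 - 180) + (-4)² = 712917 + 16 = 712933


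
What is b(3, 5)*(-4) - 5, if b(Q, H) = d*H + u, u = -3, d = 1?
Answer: -13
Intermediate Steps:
b(Q, H) = -3 + H (b(Q, H) = 1*H - 3 = H - 3 = -3 + H)
b(3, 5)*(-4) - 5 = (-3 + 5)*(-4) - 5 = 2*(-4) - 5 = -8 - 5 = -13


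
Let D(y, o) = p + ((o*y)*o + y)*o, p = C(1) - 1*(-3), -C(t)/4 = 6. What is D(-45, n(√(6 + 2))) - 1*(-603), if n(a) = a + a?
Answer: 582 - 5940*√2 ≈ -7818.4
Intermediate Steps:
C(t) = -24 (C(t) = -4*6 = -24)
n(a) = 2*a
p = -21 (p = -24 - 1*(-3) = -24 + 3 = -21)
D(y, o) = -21 + o*(y + y*o²) (D(y, o) = -21 + ((o*y)*o + y)*o = -21 + (y*o² + y)*o = -21 + (y + y*o²)*o = -21 + o*(y + y*o²))
D(-45, n(√(6 + 2))) - 1*(-603) = (-21 + (2*√(6 + 2))*(-45) - 45*8*(6 + 2)^(3/2)) - 1*(-603) = (-21 + (2*√8)*(-45) - 45*128*√2) + 603 = (-21 + (2*(2*√2))*(-45) - 45*128*√2) + 603 = (-21 + (4*√2)*(-45) - 45*128*√2) + 603 = (-21 - 180*√2 - 5760*√2) + 603 = (-21 - 5940*√2) + 603 = 582 - 5940*√2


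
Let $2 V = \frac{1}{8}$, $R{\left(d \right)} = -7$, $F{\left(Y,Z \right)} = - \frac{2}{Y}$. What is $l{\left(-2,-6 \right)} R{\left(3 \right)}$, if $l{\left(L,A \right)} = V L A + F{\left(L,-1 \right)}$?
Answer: $- \frac{49}{4} \approx -12.25$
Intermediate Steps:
$V = \frac{1}{16}$ ($V = \frac{1}{2 \cdot 8} = \frac{1}{2} \cdot \frac{1}{8} = \frac{1}{16} \approx 0.0625$)
$l{\left(L,A \right)} = - \frac{2}{L} + \frac{A L}{16}$ ($l{\left(L,A \right)} = \frac{L}{16} A - \frac{2}{L} = \frac{A L}{16} - \frac{2}{L} = - \frac{2}{L} + \frac{A L}{16}$)
$l{\left(-2,-6 \right)} R{\left(3 \right)} = \left(- \frac{2}{-2} + \frac{1}{16} \left(-6\right) \left(-2\right)\right) \left(-7\right) = \left(\left(-2\right) \left(- \frac{1}{2}\right) + \frac{3}{4}\right) \left(-7\right) = \left(1 + \frac{3}{4}\right) \left(-7\right) = \frac{7}{4} \left(-7\right) = - \frac{49}{4}$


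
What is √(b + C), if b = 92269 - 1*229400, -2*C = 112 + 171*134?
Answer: 6*I*√4129 ≈ 385.54*I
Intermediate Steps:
C = -11513 (C = -(112 + 171*134)/2 = -(112 + 22914)/2 = -½*23026 = -11513)
b = -137131 (b = 92269 - 229400 = -137131)
√(b + C) = √(-137131 - 11513) = √(-148644) = 6*I*√4129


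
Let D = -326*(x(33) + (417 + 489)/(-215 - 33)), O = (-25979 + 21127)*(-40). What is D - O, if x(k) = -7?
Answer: -11817637/62 ≈ -1.9061e+5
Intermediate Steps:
O = 194080 (O = -4852*(-40) = 194080)
D = 215323/62 (D = -326*(-7 + (417 + 489)/(-215 - 33)) = -326*(-7 + 906/(-248)) = -326*(-7 + 906*(-1/248)) = -326*(-7 - 453/124) = -326*(-1321/124) = 215323/62 ≈ 3473.0)
D - O = 215323/62 - 1*194080 = 215323/62 - 194080 = -11817637/62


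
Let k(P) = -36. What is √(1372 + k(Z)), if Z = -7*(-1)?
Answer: 2*√334 ≈ 36.551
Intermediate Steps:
Z = 7
√(1372 + k(Z)) = √(1372 - 36) = √1336 = 2*√334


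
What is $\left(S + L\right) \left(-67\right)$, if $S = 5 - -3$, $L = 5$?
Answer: $-871$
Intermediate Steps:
$S = 8$ ($S = 5 + 3 = 8$)
$\left(S + L\right) \left(-67\right) = \left(8 + 5\right) \left(-67\right) = 13 \left(-67\right) = -871$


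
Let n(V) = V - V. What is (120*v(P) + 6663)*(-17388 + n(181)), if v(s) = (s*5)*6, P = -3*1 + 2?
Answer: -53259444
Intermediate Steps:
P = -1 (P = -3 + 2 = -1)
v(s) = 30*s (v(s) = (5*s)*6 = 30*s)
n(V) = 0
(120*v(P) + 6663)*(-17388 + n(181)) = (120*(30*(-1)) + 6663)*(-17388 + 0) = (120*(-30) + 6663)*(-17388) = (-3600 + 6663)*(-17388) = 3063*(-17388) = -53259444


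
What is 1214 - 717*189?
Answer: -134299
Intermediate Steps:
1214 - 717*189 = 1214 - 135513 = -134299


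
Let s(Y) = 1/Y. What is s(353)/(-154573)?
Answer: -1/54564269 ≈ -1.8327e-8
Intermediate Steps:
s(353)/(-154573) = 1/(353*(-154573)) = (1/353)*(-1/154573) = -1/54564269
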